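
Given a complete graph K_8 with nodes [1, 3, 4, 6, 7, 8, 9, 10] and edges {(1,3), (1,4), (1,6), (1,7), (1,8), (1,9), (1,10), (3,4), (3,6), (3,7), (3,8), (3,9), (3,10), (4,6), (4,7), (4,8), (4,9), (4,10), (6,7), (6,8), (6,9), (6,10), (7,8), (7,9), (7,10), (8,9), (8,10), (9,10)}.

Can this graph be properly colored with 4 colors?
No, G is not 4-colorable

The clique on vertices [1, 3, 4, 6, 7, 8, 9, 10] has size 8 > 4, so it alone needs 8 colors.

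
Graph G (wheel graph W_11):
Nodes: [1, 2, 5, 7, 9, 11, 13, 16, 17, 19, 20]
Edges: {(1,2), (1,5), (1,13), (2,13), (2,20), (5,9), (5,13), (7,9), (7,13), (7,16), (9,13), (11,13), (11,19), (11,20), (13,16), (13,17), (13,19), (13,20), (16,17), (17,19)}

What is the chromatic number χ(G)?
Clique number ω(G) = 3 (lower bound: χ ≥ ω).
The clique on [1, 2, 13] has size 3, forcing χ ≥ 3, and the coloring below uses 3 colors, so χ(G) = 3.
A valid 3-coloring: color 1: [13]; color 2: [1, 9, 16, 19, 20]; color 3: [2, 5, 7, 11, 17].

χ(G) = 3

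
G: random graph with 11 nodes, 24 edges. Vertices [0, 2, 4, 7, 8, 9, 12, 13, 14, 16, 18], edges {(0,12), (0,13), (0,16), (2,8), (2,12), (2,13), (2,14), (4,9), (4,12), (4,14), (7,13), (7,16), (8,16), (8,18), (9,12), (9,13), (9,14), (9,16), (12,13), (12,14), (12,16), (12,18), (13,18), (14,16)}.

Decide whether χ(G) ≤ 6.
A valid 6-coloring: color 1: [7, 8, 12]; color 2: [4, 13, 16]; color 3: [0, 2, 9, 18]; color 4: [14].
(χ(G) = 4 ≤ 6.)

Yes, G is 6-colorable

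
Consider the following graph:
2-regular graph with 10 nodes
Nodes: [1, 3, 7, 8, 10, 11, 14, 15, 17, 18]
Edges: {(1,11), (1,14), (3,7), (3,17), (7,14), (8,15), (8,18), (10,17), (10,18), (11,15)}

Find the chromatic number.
χ(G) = 2

Clique number ω(G) = 2 (lower bound: χ ≥ ω).
The graph is bipartite (no odd cycle), so 2 colors suffice: χ(G) = 2.
A valid 2-coloring: color 1: [1, 7, 15, 17, 18]; color 2: [3, 8, 10, 11, 14].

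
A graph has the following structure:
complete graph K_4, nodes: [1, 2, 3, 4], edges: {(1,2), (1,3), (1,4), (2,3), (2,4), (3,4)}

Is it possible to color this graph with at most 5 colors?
A valid 5-coloring: color 1: [2]; color 2: [3]; color 3: [4]; color 4: [1].
(χ(G) = 4 ≤ 5.)

Yes, G is 5-colorable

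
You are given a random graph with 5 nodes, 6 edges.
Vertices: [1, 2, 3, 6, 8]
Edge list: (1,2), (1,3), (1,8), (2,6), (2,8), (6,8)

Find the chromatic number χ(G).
χ(G) = 3

Clique number ω(G) = 3 (lower bound: χ ≥ ω).
The clique on [1, 2, 8] has size 3, forcing χ ≥ 3, and the coloring below uses 3 colors, so χ(G) = 3.
A valid 3-coloring: color 1: [2, 3]; color 2: [8]; color 3: [1, 6].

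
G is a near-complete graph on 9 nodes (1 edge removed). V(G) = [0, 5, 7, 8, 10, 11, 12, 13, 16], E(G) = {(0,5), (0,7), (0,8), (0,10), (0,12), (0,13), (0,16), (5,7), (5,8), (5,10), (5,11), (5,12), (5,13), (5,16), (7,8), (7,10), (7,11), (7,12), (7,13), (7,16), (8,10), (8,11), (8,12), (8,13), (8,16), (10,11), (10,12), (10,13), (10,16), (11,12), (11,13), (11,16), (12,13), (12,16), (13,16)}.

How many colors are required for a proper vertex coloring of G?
χ(G) = 8

Clique number ω(G) = 8 (lower bound: χ ≥ ω).
The clique on [0, 5, 7, 8, 10, 12, 13, 16] has size 8, forcing χ ≥ 8, and the coloring below uses 8 colors, so χ(G) = 8.
A valid 8-coloring: color 1: [5]; color 2: [12]; color 3: [7]; color 4: [10]; color 5: [16]; color 6: [13]; color 7: [8]; color 8: [0, 11].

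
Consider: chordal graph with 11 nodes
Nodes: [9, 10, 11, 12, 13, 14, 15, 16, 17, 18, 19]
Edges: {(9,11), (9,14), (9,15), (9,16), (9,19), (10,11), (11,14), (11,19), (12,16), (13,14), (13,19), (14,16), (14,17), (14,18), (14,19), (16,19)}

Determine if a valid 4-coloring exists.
A valid 4-coloring: color 1: [10, 12, 14, 15]; color 2: [17, 18, 19]; color 3: [9, 13]; color 4: [11, 16].
(χ(G) = 4 ≤ 4.)

Yes, G is 4-colorable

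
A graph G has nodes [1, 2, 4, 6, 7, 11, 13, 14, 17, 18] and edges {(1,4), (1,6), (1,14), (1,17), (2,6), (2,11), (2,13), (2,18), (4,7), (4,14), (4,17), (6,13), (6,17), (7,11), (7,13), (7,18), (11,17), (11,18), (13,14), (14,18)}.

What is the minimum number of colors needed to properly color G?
χ(G) = 3

Clique number ω(G) = 3 (lower bound: χ ≥ ω).
The clique on [1, 4, 17] has size 3, forcing χ ≥ 3, and the coloring below uses 3 colors, so χ(G) = 3.
A valid 3-coloring: color 1: [4, 6, 18]; color 2: [1, 11, 13]; color 3: [2, 7, 14, 17].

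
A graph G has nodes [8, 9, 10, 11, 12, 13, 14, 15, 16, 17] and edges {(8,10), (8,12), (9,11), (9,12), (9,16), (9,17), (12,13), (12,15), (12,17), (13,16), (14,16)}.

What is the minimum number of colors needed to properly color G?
Clique number ω(G) = 3 (lower bound: χ ≥ ω).
The clique on [9, 12, 17] has size 3, forcing χ ≥ 3, and the coloring below uses 3 colors, so χ(G) = 3.
A valid 3-coloring: color 1: [10, 11, 12, 16]; color 2: [8, 9, 13, 14, 15]; color 3: [17].

χ(G) = 3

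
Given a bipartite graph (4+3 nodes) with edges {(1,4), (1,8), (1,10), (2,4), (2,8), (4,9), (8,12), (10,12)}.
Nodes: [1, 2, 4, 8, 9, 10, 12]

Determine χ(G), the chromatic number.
Clique number ω(G) = 2 (lower bound: χ ≥ ω).
The graph is bipartite (no odd cycle), so 2 colors suffice: χ(G) = 2.
A valid 2-coloring: color 1: [1, 2, 9, 12]; color 2: [4, 8, 10].

χ(G) = 2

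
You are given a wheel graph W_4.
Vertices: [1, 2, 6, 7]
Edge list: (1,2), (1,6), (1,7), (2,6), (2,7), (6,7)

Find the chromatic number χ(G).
χ(G) = 4

Clique number ω(G) = 4 (lower bound: χ ≥ ω).
The clique on [1, 2, 6, 7] has size 4, forcing χ ≥ 4, and the coloring below uses 4 colors, so χ(G) = 4.
A valid 4-coloring: color 1: [6]; color 2: [7]; color 3: [1]; color 4: [2].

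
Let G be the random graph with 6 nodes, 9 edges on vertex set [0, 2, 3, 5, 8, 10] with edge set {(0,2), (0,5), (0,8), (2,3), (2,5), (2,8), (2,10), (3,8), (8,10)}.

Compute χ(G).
Clique number ω(G) = 3 (lower bound: χ ≥ ω).
The clique on [0, 2, 8] has size 3, forcing χ ≥ 3, and the coloring below uses 3 colors, so χ(G) = 3.
A valid 3-coloring: color 1: [2]; color 2: [5, 8]; color 3: [0, 3, 10].

χ(G) = 3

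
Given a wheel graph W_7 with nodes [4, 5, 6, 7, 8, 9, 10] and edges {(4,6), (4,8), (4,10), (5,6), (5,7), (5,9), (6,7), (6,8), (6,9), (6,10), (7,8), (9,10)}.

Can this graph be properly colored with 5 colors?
A valid 5-coloring: color 1: [6]; color 2: [4, 7, 9]; color 3: [5, 8, 10].
(χ(G) = 3 ≤ 5.)

Yes, G is 5-colorable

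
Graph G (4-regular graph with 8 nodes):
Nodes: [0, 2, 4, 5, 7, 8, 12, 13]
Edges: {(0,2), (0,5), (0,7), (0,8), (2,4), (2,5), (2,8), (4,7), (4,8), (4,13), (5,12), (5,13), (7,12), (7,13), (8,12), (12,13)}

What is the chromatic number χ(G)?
χ(G) = 3

Clique number ω(G) = 3 (lower bound: χ ≥ ω).
The clique on [0, 2, 8] has size 3, forcing χ ≥ 3, and the coloring below uses 3 colors, so χ(G) = 3.
A valid 3-coloring: color 1: [2, 13]; color 2: [0, 4, 12]; color 3: [5, 7, 8].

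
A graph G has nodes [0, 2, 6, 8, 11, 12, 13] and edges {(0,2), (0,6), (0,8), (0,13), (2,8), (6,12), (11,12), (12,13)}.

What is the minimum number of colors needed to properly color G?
Clique number ω(G) = 3 (lower bound: χ ≥ ω).
The clique on [0, 2, 8] has size 3, forcing χ ≥ 3, and the coloring below uses 3 colors, so χ(G) = 3.
A valid 3-coloring: color 1: [0, 12]; color 2: [6, 8, 11, 13]; color 3: [2].

χ(G) = 3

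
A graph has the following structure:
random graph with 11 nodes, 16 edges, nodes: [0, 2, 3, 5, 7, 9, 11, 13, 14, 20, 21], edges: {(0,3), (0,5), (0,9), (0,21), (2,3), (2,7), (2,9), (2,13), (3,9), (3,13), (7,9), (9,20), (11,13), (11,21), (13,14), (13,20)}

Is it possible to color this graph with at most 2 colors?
The clique on vertices [0, 3, 9] has size 3 > 2, so it alone needs 3 colors.

No, G is not 2-colorable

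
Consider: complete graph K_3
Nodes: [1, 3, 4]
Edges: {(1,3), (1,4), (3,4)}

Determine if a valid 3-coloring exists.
Yes, G is 3-colorable

A valid 3-coloring: color 1: [3]; color 2: [4]; color 3: [1].
(χ(G) = 3 ≤ 3.)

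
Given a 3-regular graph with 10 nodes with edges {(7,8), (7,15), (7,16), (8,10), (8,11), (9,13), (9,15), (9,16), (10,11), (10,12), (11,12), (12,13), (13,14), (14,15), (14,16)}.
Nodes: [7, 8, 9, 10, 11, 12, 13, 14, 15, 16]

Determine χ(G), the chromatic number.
Clique number ω(G) = 3 (lower bound: χ ≥ ω).
The clique on [8, 10, 11] has size 3, forcing χ ≥ 3, and the coloring below uses 3 colors, so χ(G) = 3.
A valid 3-coloring: color 1: [7, 10, 13]; color 2: [8, 12, 15, 16]; color 3: [9, 11, 14].

χ(G) = 3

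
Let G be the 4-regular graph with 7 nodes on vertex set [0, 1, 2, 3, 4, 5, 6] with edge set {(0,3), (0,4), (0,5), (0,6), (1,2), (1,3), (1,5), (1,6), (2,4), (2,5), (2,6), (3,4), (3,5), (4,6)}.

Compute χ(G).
Clique number ω(G) = 3 (lower bound: χ ≥ ω).
Suppose a proper 3-coloring c exists. The clique [0, 3, 4] takes 3 distinct colors; by symmetry let c(0) = 1, c(3) = 2, c(4) = 3.
- Vertex 5: neighbors [0, 3] already have colors [1, 2] ⇒ c(5) = 3.
- Vertex 1: neighbors [3, 5] already have colors [2, 3] ⇒ c(1) = 1.
- Vertex 2: neighbors [1, 4] already have colors [1, 3] ⇒ c(2) = 2.
- Vertex 6: neighbors [0, 2, 4] already have colors [1, 2, 3] — all 3 colors blocked. Contradiction.
The forced assignments end in a contradiction, so G has no proper 3-coloring (χ ≥ 4).
The coloring below uses 4 colors, so χ(G) = 4.
A valid 4-coloring: color 1: [5, 6]; color 2: [0, 1]; color 3: [2, 3]; color 4: [4].

χ(G) = 4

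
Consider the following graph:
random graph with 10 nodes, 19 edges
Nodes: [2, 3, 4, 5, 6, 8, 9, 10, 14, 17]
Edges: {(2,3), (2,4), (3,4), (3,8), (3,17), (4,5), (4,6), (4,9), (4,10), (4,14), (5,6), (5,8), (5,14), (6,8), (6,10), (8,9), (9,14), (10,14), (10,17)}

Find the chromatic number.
χ(G) = 3

Clique number ω(G) = 3 (lower bound: χ ≥ ω).
The clique on [5, 6, 8] has size 3, forcing χ ≥ 3, and the coloring below uses 3 colors, so χ(G) = 3.
A valid 3-coloring: color 1: [4, 8, 17]; color 2: [3, 6, 14]; color 3: [2, 5, 9, 10].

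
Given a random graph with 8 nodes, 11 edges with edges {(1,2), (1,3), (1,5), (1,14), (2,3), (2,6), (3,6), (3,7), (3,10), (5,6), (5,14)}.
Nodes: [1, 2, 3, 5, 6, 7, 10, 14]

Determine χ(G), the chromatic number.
Clique number ω(G) = 3 (lower bound: χ ≥ ω).
The clique on [1, 2, 3] has size 3, forcing χ ≥ 3, and the coloring below uses 3 colors, so χ(G) = 3.
A valid 3-coloring: color 1: [3, 5]; color 2: [1, 6, 7, 10]; color 3: [2, 14].

χ(G) = 3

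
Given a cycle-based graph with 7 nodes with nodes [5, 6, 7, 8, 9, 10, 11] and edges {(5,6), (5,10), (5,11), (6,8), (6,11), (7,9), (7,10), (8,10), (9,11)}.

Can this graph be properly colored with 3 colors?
Yes, G is 3-colorable

A valid 3-coloring: color 1: [10, 11]; color 2: [5, 8, 9]; color 3: [6, 7].
(χ(G) = 3 ≤ 3.)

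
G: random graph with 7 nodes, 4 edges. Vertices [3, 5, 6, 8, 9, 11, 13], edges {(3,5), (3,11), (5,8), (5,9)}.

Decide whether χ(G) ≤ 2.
A valid 2-coloring: color 1: [5, 6, 11, 13]; color 2: [3, 8, 9].
(χ(G) = 2 ≤ 2.)

Yes, G is 2-colorable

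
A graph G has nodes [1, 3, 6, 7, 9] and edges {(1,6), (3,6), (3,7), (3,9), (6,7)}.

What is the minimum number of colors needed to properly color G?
χ(G) = 3

Clique number ω(G) = 3 (lower bound: χ ≥ ω).
The clique on [3, 6, 7] has size 3, forcing χ ≥ 3, and the coloring below uses 3 colors, so χ(G) = 3.
A valid 3-coloring: color 1: [1, 3]; color 2: [6, 9]; color 3: [7].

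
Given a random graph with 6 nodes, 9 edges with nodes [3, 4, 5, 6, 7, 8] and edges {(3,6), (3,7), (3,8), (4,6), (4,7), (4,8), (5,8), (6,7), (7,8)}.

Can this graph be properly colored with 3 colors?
A valid 3-coloring: color 1: [6, 8]; color 2: [5, 7]; color 3: [3, 4].
(χ(G) = 3 ≤ 3.)

Yes, G is 3-colorable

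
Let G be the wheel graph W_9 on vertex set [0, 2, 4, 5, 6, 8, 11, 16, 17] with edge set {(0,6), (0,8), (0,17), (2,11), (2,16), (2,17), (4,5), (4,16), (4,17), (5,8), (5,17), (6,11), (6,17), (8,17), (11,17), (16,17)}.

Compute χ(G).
χ(G) = 3

Clique number ω(G) = 3 (lower bound: χ ≥ ω).
The clique on [0, 8, 17] has size 3, forcing χ ≥ 3, and the coloring below uses 3 colors, so χ(G) = 3.
A valid 3-coloring: color 1: [17]; color 2: [2, 4, 6, 8]; color 3: [0, 5, 11, 16].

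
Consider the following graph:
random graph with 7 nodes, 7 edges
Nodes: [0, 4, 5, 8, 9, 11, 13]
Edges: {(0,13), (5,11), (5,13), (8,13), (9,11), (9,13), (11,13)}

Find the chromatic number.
Clique number ω(G) = 3 (lower bound: χ ≥ ω).
The clique on [9, 11, 13] has size 3, forcing χ ≥ 3, and the coloring below uses 3 colors, so χ(G) = 3.
A valid 3-coloring: color 1: [4, 13]; color 2: [0, 8, 11]; color 3: [5, 9].

χ(G) = 3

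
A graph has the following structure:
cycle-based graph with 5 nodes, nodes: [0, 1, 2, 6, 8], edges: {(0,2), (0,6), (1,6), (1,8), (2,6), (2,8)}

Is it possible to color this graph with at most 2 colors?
The clique on vertices [0, 2, 6] has size 3 > 2, so it alone needs 3 colors.

No, G is not 2-colorable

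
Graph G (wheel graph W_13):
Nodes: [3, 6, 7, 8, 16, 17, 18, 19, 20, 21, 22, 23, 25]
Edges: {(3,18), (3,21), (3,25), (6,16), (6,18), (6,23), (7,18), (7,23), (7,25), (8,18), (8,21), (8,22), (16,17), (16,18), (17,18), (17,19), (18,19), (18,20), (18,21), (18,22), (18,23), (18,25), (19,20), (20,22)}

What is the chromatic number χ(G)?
Clique number ω(G) = 3 (lower bound: χ ≥ ω).
The clique on [3, 18, 25] has size 3, forcing χ ≥ 3, and the coloring below uses 3 colors, so χ(G) = 3.
A valid 3-coloring: color 1: [18]; color 2: [3, 6, 7, 8, 17, 20]; color 3: [16, 19, 21, 22, 23, 25].

χ(G) = 3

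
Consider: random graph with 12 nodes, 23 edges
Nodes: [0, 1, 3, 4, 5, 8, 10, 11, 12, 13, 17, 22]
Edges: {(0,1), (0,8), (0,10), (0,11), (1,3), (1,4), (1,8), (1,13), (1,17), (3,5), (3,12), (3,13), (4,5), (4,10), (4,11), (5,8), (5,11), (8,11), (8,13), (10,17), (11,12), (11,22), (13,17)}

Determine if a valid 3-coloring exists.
A valid 3-coloring: color 1: [1, 10, 11]; color 2: [3, 4, 8, 17, 22]; color 3: [0, 5, 12, 13].
(χ(G) = 3 ≤ 3.)

Yes, G is 3-colorable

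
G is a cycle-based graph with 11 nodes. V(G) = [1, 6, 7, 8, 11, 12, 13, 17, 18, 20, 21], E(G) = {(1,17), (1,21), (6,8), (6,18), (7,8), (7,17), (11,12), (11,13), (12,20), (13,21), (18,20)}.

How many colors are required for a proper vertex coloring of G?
Clique number ω(G) = 2 (lower bound: χ ≥ ω).
Odd cycle [18, 6, 8, 7, 17, 1, 21, 13, 11, 12, 20] needs 3 colors (χ ≥ 3).
The coloring below uses 3 colors, so χ(G) = 3.
A valid 3-coloring: color 1: [8, 12, 17, 18, 21]; color 2: [1, 6, 7, 13, 20]; color 3: [11].

χ(G) = 3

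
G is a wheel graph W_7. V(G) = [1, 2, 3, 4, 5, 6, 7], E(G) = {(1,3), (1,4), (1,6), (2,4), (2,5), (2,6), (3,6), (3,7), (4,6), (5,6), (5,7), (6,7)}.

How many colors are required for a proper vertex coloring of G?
Clique number ω(G) = 3 (lower bound: χ ≥ ω).
The clique on [1, 3, 6] has size 3, forcing χ ≥ 3, and the coloring below uses 3 colors, so χ(G) = 3.
A valid 3-coloring: color 1: [6]; color 2: [3, 4, 5]; color 3: [1, 2, 7].

χ(G) = 3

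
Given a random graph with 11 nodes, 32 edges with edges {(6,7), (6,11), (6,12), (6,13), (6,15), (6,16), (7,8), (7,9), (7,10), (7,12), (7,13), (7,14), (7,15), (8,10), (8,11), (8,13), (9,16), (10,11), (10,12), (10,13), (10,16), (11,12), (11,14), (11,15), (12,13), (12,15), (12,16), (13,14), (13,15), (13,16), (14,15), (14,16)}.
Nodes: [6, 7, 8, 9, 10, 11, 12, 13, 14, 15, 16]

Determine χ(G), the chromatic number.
χ(G) = 5

Clique number ω(G) = 5 (lower bound: χ ≥ ω).
The clique on [6, 7, 12, 13, 15] has size 5, forcing χ ≥ 5, and the coloring below uses 5 colors, so χ(G) = 5.
A valid 5-coloring: color 1: [9, 11, 13]; color 2: [7, 16]; color 3: [8, 12, 14]; color 4: [6, 10]; color 5: [15].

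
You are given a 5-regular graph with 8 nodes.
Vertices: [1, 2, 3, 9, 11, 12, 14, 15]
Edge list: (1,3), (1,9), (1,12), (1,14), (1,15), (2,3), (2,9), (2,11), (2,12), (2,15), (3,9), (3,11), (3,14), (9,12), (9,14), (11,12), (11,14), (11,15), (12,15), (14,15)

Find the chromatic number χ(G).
χ(G) = 4

Clique number ω(G) = 4 (lower bound: χ ≥ ω).
The clique on [1, 3, 9, 14] has size 4, forcing χ ≥ 4, and the coloring below uses 4 colors, so χ(G) = 4.
A valid 4-coloring: color 1: [9, 15]; color 2: [3, 12]; color 3: [2, 14]; color 4: [1, 11].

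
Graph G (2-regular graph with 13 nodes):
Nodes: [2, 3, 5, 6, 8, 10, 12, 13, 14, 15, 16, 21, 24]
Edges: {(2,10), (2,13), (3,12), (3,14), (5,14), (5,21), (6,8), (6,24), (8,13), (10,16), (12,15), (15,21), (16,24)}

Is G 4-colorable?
A valid 4-coloring: color 1: [3, 5, 10, 13, 15, 24]; color 2: [2, 6, 12, 14, 16, 21]; color 3: [8].
(χ(G) = 3 ≤ 4.)

Yes, G is 4-colorable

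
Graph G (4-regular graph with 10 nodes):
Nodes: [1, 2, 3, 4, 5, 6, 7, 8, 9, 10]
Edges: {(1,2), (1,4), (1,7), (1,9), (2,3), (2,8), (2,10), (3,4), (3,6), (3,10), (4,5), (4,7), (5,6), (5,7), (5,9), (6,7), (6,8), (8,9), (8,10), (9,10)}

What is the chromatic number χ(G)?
Clique number ω(G) = 3 (lower bound: χ ≥ ω).
The clique on [1, 4, 7] has size 3, forcing χ ≥ 3, and the coloring below uses 3 colors, so χ(G) = 3.
A valid 3-coloring: color 1: [2, 4, 6, 9]; color 2: [3, 7, 8]; color 3: [1, 5, 10].

χ(G) = 3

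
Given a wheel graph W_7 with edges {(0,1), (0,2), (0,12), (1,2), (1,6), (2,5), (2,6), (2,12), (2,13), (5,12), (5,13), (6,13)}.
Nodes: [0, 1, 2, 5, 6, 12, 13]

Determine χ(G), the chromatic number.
χ(G) = 3

Clique number ω(G) = 3 (lower bound: χ ≥ ω).
The clique on [0, 1, 2] has size 3, forcing χ ≥ 3, and the coloring below uses 3 colors, so χ(G) = 3.
A valid 3-coloring: color 1: [2]; color 2: [1, 12, 13]; color 3: [0, 5, 6].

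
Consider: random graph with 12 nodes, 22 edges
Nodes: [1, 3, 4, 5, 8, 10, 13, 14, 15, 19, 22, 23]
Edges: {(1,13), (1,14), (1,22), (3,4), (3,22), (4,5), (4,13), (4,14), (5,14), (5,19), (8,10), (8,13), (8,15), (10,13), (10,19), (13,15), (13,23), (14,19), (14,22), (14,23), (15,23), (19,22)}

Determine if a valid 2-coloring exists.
The clique on vertices [5, 14, 19] has size 3 > 2, so it alone needs 3 colors.

No, G is not 2-colorable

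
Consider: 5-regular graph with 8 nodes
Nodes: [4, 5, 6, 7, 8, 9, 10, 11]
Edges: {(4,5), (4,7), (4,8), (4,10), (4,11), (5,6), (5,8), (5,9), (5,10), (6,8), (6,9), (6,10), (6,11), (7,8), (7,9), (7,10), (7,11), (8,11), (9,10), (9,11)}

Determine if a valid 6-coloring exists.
A valid 6-coloring: color 1: [4, 9]; color 2: [8, 10]; color 3: [5, 11]; color 4: [6, 7].
(χ(G) = 4 ≤ 6.)

Yes, G is 6-colorable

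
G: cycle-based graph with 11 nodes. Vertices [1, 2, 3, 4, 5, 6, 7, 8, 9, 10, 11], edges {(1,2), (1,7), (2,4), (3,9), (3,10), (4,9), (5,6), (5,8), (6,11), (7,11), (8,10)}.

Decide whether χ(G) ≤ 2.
No, G is not 2-colorable

Odd cycle [1, 7, 11, 6, 5, 8, 10, 3, 9, 4, 2] needs 3 colors (χ ≥ 3).
Hence χ(G) ≥ 3 > 2, so no proper 2-coloring exists.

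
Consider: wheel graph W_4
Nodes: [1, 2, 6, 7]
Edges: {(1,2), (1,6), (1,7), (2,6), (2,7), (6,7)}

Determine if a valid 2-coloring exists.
No, G is not 2-colorable

The clique on vertices [1, 2, 6, 7] has size 4 > 2, so it alone needs 4 colors.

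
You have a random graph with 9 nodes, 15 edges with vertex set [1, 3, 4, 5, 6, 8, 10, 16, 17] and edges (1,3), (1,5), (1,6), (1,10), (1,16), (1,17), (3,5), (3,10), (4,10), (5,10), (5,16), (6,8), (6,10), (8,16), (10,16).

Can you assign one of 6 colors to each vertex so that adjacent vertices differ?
Yes, G is 6-colorable

A valid 6-coloring: color 1: [1, 4, 8]; color 2: [10, 17]; color 3: [5, 6]; color 4: [3, 16].
(χ(G) = 4 ≤ 6.)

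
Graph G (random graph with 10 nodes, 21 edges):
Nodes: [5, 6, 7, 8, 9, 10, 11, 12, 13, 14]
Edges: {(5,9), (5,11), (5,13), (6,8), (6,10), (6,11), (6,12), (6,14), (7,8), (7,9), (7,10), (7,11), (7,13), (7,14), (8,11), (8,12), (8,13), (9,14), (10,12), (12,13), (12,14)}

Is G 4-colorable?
Yes, G is 4-colorable

A valid 4-coloring: color 1: [5, 6, 7]; color 2: [8, 10, 14]; color 3: [9, 11, 12]; color 4: [13].
(χ(G) = 4 ≤ 4.)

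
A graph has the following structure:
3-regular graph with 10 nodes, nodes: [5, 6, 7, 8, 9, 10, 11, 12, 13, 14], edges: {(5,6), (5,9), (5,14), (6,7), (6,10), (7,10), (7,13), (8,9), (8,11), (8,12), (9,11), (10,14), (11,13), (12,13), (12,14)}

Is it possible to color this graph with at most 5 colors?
A valid 5-coloring: color 1: [5, 7, 11, 12]; color 2: [9, 10, 13]; color 3: [6, 8, 14].
(χ(G) = 3 ≤ 5.)

Yes, G is 5-colorable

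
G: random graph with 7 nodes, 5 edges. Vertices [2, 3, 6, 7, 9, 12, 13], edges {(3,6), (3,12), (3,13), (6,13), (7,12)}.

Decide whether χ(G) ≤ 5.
A valid 5-coloring: color 1: [2, 3, 7, 9]; color 2: [6, 12]; color 3: [13].
(χ(G) = 3 ≤ 5.)

Yes, G is 5-colorable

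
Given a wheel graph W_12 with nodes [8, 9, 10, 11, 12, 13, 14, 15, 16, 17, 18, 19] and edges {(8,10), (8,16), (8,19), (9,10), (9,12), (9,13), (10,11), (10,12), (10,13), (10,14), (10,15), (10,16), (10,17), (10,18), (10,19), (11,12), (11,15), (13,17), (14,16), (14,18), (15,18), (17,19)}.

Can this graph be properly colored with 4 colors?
Yes, G is 4-colorable

A valid 4-coloring: color 1: [10]; color 2: [8, 9, 14, 15, 17]; color 3: [11, 13, 16, 18, 19]; color 4: [12].
(χ(G) = 4 ≤ 4.)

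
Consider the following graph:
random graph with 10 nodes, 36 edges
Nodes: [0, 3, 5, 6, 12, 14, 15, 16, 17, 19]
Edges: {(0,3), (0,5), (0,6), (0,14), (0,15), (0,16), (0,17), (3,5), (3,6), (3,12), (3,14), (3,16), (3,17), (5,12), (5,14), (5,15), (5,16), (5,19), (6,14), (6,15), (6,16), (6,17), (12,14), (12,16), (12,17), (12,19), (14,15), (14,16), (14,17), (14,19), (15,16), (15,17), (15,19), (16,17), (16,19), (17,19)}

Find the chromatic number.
χ(G) = 6

Clique number ω(G) = 6 (lower bound: χ ≥ ω).
The clique on [0, 3, 6, 14, 16, 17] has size 6, forcing χ ≥ 6, and the coloring below uses 6 colors, so χ(G) = 6.
A valid 6-coloring: color 1: [14]; color 2: [16]; color 3: [5, 17]; color 4: [0, 12]; color 5: [3, 15]; color 6: [6, 19].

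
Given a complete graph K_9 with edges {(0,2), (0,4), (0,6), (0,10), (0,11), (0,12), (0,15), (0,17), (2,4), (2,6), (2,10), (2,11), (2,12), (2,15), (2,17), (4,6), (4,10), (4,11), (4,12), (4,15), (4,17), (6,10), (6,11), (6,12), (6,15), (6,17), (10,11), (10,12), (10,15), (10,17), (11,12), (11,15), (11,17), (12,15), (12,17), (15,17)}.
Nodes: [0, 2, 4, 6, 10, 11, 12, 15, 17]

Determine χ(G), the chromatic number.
Clique number ω(G) = 9 (lower bound: χ ≥ ω).
The clique on [0, 2, 4, 6, 10, 11, 12, 15, 17] has size 9, forcing χ ≥ 9, and the coloring below uses 9 colors, so χ(G) = 9.
A valid 9-coloring: color 1: [4]; color 2: [17]; color 3: [2]; color 4: [11]; color 5: [6]; color 6: [12]; color 7: [10]; color 8: [0]; color 9: [15].

χ(G) = 9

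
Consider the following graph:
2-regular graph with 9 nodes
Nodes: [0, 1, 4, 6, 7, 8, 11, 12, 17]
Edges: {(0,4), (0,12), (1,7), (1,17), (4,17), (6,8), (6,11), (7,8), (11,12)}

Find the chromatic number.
χ(G) = 3

Clique number ω(G) = 2 (lower bound: χ ≥ ω).
Odd cycle [0, 4, 17, 1, 7, 8, 6, 11, 12] needs 3 colors (χ ≥ 3).
The coloring below uses 3 colors, so χ(G) = 3.
A valid 3-coloring: color 1: [0, 8, 11, 17]; color 2: [1, 4, 6, 12]; color 3: [7].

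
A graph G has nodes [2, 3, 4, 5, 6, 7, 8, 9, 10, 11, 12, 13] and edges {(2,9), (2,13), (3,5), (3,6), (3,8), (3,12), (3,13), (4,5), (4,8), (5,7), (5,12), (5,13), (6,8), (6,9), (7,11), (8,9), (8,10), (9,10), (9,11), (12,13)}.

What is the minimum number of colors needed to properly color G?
Clique number ω(G) = 4 (lower bound: χ ≥ ω).
The clique on [3, 5, 12, 13] has size 4, forcing χ ≥ 4, and the coloring below uses 4 colors, so χ(G) = 4.
A valid 4-coloring: color 1: [2, 5, 8, 11]; color 2: [3, 4, 7, 9]; color 3: [6, 10, 13]; color 4: [12].

χ(G) = 4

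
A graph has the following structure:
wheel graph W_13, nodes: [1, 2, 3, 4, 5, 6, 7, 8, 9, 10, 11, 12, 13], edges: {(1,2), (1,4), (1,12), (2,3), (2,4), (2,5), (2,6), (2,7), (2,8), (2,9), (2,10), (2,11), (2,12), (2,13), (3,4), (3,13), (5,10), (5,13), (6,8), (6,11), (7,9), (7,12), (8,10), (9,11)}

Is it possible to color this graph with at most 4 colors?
Yes, G is 4-colorable

A valid 4-coloring: color 1: [2]; color 2: [1, 3, 5, 7, 8, 11]; color 3: [4, 6, 9, 10, 12, 13].
(χ(G) = 3 ≤ 4.)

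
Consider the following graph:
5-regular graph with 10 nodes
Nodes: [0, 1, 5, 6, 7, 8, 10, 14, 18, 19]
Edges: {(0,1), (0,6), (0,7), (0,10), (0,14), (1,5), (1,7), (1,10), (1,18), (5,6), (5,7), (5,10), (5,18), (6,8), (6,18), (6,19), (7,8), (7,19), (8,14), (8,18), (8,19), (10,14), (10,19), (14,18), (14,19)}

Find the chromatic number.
χ(G) = 4

Clique number ω(G) = 3 (lower bound: χ ≥ ω).
Suppose a proper 3-coloring c exists. The clique [0, 1, 7] takes 3 distinct colors; by symmetry let c(0) = 1, c(1) = 2, c(7) = 3.
- Vertex 5: neighbors [1, 7] already have colors [2, 3] ⇒ c(5) = 1.
- Vertex 18: neighbors [5, 1] already have colors [1, 2] ⇒ c(18) = 3.
- Vertex 14: neighbors [0, 18] already have colors [1, 3] ⇒ c(14) = 2.
- Vertex 19: neighbors [14, 7] already have colors [2, 3] ⇒ c(19) = 1.
- Vertex 8: neighbors [19, 14, 7] already have colors [1, 2, 3] — all 3 colors blocked. Contradiction.
The forced assignments end in a contradiction, so G has no proper 3-coloring (χ ≥ 4).
The coloring below uses 4 colors, so χ(G) = 4.
A valid 4-coloring: color 1: [1, 6, 14]; color 2: [0, 5, 8]; color 3: [7, 10, 18]; color 4: [19].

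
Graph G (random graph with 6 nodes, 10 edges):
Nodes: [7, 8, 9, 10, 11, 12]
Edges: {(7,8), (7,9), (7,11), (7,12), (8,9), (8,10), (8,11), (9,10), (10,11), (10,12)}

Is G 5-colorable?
A valid 5-coloring: color 1: [8, 12]; color 2: [7, 10]; color 3: [9, 11].
(χ(G) = 3 ≤ 5.)

Yes, G is 5-colorable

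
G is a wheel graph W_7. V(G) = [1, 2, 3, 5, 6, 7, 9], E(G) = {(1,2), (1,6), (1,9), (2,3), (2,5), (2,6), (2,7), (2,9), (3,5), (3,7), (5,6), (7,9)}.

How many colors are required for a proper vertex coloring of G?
χ(G) = 3

Clique number ω(G) = 3 (lower bound: χ ≥ ω).
The clique on [1, 2, 9] has size 3, forcing χ ≥ 3, and the coloring below uses 3 colors, so χ(G) = 3.
A valid 3-coloring: color 1: [2]; color 2: [3, 6, 9]; color 3: [1, 5, 7].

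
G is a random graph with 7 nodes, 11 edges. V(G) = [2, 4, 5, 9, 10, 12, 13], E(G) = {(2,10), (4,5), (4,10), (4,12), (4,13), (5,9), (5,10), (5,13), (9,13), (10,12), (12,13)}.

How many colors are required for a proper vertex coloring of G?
Clique number ω(G) = 3 (lower bound: χ ≥ ω).
The clique on [5, 9, 13] has size 3, forcing χ ≥ 3, and the coloring below uses 3 colors, so χ(G) = 3.
A valid 3-coloring: color 1: [2, 4, 9]; color 2: [10, 13]; color 3: [5, 12].

χ(G) = 3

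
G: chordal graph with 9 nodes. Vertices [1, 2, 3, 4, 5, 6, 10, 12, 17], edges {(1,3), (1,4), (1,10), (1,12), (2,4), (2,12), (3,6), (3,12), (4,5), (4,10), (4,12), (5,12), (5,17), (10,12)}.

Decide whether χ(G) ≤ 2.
No, G is not 2-colorable

The clique on vertices [1, 4, 10, 12] has size 4 > 2, so it alone needs 4 colors.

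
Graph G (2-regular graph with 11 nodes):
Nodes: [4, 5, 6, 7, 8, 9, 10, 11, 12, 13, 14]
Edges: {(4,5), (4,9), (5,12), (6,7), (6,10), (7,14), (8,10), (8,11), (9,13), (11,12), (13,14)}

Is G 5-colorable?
A valid 5-coloring: color 1: [4, 6, 8, 12, 14]; color 2: [5, 7, 9, 10, 11]; color 3: [13].
(χ(G) = 3 ≤ 5.)

Yes, G is 5-colorable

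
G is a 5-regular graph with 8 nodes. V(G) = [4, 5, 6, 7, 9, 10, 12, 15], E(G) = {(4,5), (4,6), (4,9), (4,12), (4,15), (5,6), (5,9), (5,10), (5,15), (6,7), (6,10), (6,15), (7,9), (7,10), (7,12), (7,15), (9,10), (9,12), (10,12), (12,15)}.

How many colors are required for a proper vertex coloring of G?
χ(G) = 4

Clique number ω(G) = 4 (lower bound: χ ≥ ω).
The clique on [7, 9, 10, 12] has size 4, forcing χ ≥ 4, and the coloring below uses 4 colors, so χ(G) = 4.
A valid 4-coloring: color 1: [6, 9]; color 2: [4, 7]; color 3: [10, 15]; color 4: [5, 12].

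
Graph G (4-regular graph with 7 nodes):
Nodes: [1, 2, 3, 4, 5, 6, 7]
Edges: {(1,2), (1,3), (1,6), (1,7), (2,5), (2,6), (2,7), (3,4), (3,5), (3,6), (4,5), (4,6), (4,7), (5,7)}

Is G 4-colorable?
A valid 4-coloring: color 1: [2, 4]; color 2: [3, 7]; color 3: [5, 6]; color 4: [1].
(χ(G) = 4 ≤ 4.)

Yes, G is 4-colorable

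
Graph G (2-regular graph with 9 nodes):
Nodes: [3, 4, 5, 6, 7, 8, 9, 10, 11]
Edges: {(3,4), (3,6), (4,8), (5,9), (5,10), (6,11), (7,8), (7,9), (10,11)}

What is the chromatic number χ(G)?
Clique number ω(G) = 2 (lower bound: χ ≥ ω).
Odd cycle [9, 7, 8, 4, 3, 6, 11, 10, 5] needs 3 colors (χ ≥ 3).
The coloring below uses 3 colors, so χ(G) = 3.
A valid 3-coloring: color 1: [3, 8, 9, 10]; color 2: [4, 5, 6, 7]; color 3: [11].

χ(G) = 3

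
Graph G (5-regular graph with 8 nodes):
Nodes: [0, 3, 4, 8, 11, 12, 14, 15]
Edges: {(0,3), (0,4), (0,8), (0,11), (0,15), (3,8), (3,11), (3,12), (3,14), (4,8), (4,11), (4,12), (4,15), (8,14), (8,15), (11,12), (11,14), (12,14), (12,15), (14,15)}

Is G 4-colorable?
A valid 4-coloring: color 1: [4, 14]; color 2: [0, 12]; color 3: [8, 11]; color 4: [3, 15].
(χ(G) = 4 ≤ 4.)

Yes, G is 4-colorable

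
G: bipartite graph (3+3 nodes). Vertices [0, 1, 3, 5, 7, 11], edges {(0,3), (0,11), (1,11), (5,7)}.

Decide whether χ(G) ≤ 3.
A valid 3-coloring: color 1: [0, 1, 7]; color 2: [3, 5, 11].
(χ(G) = 2 ≤ 3.)

Yes, G is 3-colorable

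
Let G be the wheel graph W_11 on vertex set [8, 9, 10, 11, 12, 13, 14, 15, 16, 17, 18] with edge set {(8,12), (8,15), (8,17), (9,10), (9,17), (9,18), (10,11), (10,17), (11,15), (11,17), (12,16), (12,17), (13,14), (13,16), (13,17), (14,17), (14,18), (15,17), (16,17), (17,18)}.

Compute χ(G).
Clique number ω(G) = 3 (lower bound: χ ≥ ω).
The clique on [8, 12, 17] has size 3, forcing χ ≥ 3, and the coloring below uses 3 colors, so χ(G) = 3.
A valid 3-coloring: color 1: [17]; color 2: [10, 12, 13, 15, 18]; color 3: [8, 9, 11, 14, 16].

χ(G) = 3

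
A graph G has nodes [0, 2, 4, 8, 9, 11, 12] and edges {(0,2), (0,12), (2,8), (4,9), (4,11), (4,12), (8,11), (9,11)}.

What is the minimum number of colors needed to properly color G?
χ(G) = 3

Clique number ω(G) = 3 (lower bound: χ ≥ ω).
The clique on [4, 9, 11] has size 3, forcing χ ≥ 3, and the coloring below uses 3 colors, so χ(G) = 3.
A valid 3-coloring: color 1: [0, 4, 8]; color 2: [2, 11, 12]; color 3: [9].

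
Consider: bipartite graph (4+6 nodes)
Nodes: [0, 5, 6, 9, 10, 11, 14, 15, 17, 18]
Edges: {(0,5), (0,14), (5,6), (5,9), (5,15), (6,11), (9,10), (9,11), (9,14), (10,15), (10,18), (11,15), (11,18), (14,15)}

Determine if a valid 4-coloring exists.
Yes, G is 4-colorable

A valid 4-coloring: color 1: [5, 10, 11, 14, 17]; color 2: [0, 6, 9, 15, 18].
(χ(G) = 2 ≤ 4.)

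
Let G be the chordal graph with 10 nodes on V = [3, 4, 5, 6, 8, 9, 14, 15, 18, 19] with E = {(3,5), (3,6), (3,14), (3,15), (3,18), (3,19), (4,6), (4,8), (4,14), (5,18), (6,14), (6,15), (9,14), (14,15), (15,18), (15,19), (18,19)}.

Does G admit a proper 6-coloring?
A valid 6-coloring: color 1: [3, 4, 9]; color 2: [8, 14, 18]; color 3: [5, 15]; color 4: [6, 19].
(χ(G) = 4 ≤ 6.)

Yes, G is 6-colorable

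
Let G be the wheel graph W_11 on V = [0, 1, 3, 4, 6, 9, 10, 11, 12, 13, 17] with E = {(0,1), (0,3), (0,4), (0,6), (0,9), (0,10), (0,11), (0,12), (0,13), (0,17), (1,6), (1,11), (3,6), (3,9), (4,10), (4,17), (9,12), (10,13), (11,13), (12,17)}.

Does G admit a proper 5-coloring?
Yes, G is 5-colorable

A valid 5-coloring: color 1: [0]; color 2: [6, 9, 10, 11, 17]; color 3: [1, 3, 4, 12, 13].
(χ(G) = 3 ≤ 5.)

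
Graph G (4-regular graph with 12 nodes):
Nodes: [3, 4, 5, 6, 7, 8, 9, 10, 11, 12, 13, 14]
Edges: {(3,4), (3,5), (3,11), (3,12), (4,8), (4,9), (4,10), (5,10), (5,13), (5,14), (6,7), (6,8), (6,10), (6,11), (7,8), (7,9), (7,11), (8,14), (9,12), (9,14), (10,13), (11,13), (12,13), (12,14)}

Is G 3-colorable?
A valid 3-coloring: color 1: [8, 9, 10, 11]; color 2: [4, 5, 7, 12]; color 3: [3, 6, 13, 14].
(χ(G) = 3 ≤ 3.)

Yes, G is 3-colorable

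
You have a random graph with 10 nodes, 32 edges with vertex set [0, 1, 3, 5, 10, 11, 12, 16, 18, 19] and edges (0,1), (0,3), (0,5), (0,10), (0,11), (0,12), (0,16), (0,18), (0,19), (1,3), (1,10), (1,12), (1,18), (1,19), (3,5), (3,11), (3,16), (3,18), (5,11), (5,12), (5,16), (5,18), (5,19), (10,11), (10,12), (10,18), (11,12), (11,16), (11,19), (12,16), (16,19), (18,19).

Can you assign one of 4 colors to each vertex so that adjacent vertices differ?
The clique on vertices [0, 5, 11, 16, 19] has size 5 > 4, so it alone needs 5 colors.

No, G is not 4-colorable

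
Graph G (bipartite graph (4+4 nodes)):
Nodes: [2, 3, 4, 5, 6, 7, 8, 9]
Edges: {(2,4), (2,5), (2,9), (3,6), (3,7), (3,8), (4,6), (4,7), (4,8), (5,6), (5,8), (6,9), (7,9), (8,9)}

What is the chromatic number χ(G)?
χ(G) = 2

Clique number ω(G) = 2 (lower bound: χ ≥ ω).
The graph is bipartite (no odd cycle), so 2 colors suffice: χ(G) = 2.
A valid 2-coloring: color 1: [2, 6, 7, 8]; color 2: [3, 4, 5, 9].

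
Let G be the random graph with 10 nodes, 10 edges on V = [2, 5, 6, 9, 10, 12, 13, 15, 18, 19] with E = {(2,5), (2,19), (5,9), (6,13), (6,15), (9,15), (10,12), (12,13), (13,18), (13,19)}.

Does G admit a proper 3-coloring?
A valid 3-coloring: color 1: [5, 10, 13, 15]; color 2: [2, 6, 9, 12, 18]; color 3: [19].
(χ(G) = 3 ≤ 3.)

Yes, G is 3-colorable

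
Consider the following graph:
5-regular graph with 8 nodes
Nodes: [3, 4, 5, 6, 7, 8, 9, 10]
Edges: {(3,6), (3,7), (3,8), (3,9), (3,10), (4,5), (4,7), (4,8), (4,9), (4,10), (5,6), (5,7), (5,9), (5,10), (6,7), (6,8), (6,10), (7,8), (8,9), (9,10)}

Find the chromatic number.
χ(G) = 4

Clique number ω(G) = 4 (lower bound: χ ≥ ω).
The clique on [3, 6, 7, 8] has size 4, forcing χ ≥ 4, and the coloring below uses 4 colors, so χ(G) = 4.
A valid 4-coloring: color 1: [4, 6]; color 2: [3, 5]; color 3: [8, 10]; color 4: [7, 9].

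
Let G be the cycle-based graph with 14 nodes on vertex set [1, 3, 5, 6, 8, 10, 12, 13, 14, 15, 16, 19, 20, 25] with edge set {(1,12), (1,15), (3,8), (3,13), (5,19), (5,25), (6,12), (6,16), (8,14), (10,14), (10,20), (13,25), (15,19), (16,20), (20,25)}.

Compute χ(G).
χ(G) = 3

Clique number ω(G) = 2 (lower bound: χ ≥ ω).
Odd cycle [13, 3, 8, 14, 10, 20, 25] needs 3 colors (χ ≥ 3).
The coloring below uses 3 colors, so χ(G) = 3.
A valid 3-coloring: color 1: [3, 12, 14, 15, 16, 25]; color 2: [1, 6, 8, 13, 19, 20]; color 3: [5, 10].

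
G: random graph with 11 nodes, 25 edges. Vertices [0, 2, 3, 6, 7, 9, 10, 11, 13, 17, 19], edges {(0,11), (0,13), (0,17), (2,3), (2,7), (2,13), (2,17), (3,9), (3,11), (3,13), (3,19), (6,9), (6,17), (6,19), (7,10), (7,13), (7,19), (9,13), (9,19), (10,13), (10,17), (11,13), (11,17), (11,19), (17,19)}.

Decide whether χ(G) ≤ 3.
Odd cycle [3, 9, 6, 17, 11] needs 3 colors (χ ≥ 3).
Vertex 19 is adjacent to every vertex of [3, 6, 9, 11, 17], which already need 3 colors among themselves, so 19 needs a new color (χ ≥ 4).
Hence χ(G) ≥ 4 > 3, so no proper 3-coloring exists.

No, G is not 3-colorable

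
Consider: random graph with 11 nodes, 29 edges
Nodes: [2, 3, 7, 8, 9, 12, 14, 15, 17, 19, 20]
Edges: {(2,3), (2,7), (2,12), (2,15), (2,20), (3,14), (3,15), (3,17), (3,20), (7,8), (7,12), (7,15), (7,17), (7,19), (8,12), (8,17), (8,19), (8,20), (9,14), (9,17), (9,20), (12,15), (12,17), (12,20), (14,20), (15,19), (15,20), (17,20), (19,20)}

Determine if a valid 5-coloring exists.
A valid 5-coloring: color 1: [7, 20]; color 2: [14, 15, 17]; color 3: [3, 9, 12, 19]; color 4: [2, 8].
(χ(G) = 4 ≤ 5.)

Yes, G is 5-colorable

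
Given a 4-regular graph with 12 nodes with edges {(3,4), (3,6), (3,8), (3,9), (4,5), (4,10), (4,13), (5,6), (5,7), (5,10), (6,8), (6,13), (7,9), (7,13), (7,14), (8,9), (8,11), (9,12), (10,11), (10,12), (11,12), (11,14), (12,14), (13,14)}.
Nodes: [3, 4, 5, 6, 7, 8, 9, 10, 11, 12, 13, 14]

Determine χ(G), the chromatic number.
Clique number ω(G) = 3 (lower bound: χ ≥ ω).
The clique on [3, 8, 9] has size 3, forcing χ ≥ 3, and the coloring below uses 3 colors, so χ(G) = 3.
A valid 3-coloring: color 1: [4, 7, 8, 12]; color 2: [6, 9, 10, 14]; color 3: [3, 5, 11, 13].

χ(G) = 3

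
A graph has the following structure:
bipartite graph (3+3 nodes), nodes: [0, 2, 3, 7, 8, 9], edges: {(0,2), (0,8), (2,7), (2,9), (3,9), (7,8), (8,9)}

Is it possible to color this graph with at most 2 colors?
Yes, G is 2-colorable

A valid 2-coloring: color 1: [0, 7, 9]; color 2: [2, 3, 8].
(χ(G) = 2 ≤ 2.)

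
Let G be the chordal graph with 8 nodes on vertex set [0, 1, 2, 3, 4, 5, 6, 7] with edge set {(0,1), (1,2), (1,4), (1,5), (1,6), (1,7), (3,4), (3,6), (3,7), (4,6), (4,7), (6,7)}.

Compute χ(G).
χ(G) = 4

Clique number ω(G) = 4 (lower bound: χ ≥ ω).
The clique on [1, 4, 6, 7] has size 4, forcing χ ≥ 4, and the coloring below uses 4 colors, so χ(G) = 4.
A valid 4-coloring: color 1: [1, 3]; color 2: [0, 2, 4, 5]; color 3: [6]; color 4: [7].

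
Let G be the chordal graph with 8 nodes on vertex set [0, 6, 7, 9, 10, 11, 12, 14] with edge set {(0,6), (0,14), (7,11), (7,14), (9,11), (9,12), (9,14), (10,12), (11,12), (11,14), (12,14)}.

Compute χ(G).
Clique number ω(G) = 4 (lower bound: χ ≥ ω).
The clique on [9, 11, 12, 14] has size 4, forcing χ ≥ 4, and the coloring below uses 4 colors, so χ(G) = 4.
A valid 4-coloring: color 1: [6, 10, 14]; color 2: [0, 11]; color 3: [7, 12]; color 4: [9].

χ(G) = 4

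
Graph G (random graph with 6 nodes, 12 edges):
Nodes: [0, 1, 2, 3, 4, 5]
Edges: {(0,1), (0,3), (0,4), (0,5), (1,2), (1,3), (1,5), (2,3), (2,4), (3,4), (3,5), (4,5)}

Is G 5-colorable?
Yes, G is 5-colorable

A valid 5-coloring: color 1: [3]; color 2: [2, 5]; color 3: [1, 4]; color 4: [0].
(χ(G) = 4 ≤ 5.)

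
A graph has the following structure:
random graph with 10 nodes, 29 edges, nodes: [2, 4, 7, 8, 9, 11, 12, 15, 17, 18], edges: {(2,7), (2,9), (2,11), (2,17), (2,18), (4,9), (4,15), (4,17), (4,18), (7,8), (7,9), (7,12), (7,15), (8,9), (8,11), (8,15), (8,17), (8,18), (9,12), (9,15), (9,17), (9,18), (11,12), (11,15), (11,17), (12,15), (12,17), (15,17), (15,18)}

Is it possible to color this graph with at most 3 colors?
No, G is not 3-colorable

The clique on vertices [8, 9, 15, 17] has size 4 > 3, so it alone needs 4 colors.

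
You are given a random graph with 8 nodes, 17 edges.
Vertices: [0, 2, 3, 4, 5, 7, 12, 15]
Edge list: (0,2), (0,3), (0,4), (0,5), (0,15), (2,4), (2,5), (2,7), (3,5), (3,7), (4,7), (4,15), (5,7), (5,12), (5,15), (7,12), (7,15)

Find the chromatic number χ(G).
Clique number ω(G) = 3 (lower bound: χ ≥ ω).
The clique on [0, 2, 4] has size 3, forcing χ ≥ 3, and the coloring below uses 3 colors, so χ(G) = 3.
A valid 3-coloring: color 1: [0, 7]; color 2: [4, 5]; color 3: [2, 3, 12, 15].

χ(G) = 3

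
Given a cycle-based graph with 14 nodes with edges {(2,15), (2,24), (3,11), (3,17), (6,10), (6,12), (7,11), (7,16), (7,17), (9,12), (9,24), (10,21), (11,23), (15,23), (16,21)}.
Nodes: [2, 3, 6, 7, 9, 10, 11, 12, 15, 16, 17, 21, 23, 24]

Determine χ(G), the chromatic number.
χ(G) = 2

Clique number ω(G) = 2 (lower bound: χ ≥ ω).
The graph is bipartite (no odd cycle), so 2 colors suffice: χ(G) = 2.
A valid 2-coloring: color 1: [2, 3, 6, 7, 9, 21, 23]; color 2: [10, 11, 12, 15, 16, 17, 24].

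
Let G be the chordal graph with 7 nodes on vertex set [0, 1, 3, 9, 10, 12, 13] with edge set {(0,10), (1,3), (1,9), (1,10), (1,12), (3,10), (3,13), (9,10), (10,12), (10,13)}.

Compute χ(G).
χ(G) = 3

Clique number ω(G) = 3 (lower bound: χ ≥ ω).
The clique on [1, 9, 10] has size 3, forcing χ ≥ 3, and the coloring below uses 3 colors, so χ(G) = 3.
A valid 3-coloring: color 1: [10]; color 2: [0, 1, 13]; color 3: [3, 9, 12].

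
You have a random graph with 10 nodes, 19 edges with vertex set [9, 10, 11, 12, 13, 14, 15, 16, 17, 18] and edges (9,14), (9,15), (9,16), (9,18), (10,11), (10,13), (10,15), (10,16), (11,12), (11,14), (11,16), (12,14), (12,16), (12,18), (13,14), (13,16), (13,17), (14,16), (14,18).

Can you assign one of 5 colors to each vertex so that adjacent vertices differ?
A valid 5-coloring: color 1: [15, 16, 17, 18]; color 2: [10, 14]; color 3: [9, 12, 13]; color 4: [11].
(χ(G) = 4 ≤ 5.)

Yes, G is 5-colorable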